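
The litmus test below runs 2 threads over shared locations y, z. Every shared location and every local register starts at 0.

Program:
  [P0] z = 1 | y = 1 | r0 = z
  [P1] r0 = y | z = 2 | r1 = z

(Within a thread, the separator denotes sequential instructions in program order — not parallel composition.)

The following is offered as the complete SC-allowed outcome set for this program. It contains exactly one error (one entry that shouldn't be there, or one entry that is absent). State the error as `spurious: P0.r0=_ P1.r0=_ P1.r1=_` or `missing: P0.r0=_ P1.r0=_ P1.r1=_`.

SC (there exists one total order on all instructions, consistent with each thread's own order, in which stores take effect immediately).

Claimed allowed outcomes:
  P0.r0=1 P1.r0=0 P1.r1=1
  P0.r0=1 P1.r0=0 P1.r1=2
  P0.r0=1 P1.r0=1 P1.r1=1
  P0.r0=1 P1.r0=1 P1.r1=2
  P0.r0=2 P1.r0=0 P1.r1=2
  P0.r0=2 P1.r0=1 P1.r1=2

spurious: P0.r0=1 P1.r0=1 P1.r1=1

outcome vector order: (P0.r0,P1.r0,P1.r1)
[SC] allowed = {(1,0,1); (1,0,2); (1,1,2); (2,0,2); (2,1,2)}
claimed∖SC = {(1,1,1)}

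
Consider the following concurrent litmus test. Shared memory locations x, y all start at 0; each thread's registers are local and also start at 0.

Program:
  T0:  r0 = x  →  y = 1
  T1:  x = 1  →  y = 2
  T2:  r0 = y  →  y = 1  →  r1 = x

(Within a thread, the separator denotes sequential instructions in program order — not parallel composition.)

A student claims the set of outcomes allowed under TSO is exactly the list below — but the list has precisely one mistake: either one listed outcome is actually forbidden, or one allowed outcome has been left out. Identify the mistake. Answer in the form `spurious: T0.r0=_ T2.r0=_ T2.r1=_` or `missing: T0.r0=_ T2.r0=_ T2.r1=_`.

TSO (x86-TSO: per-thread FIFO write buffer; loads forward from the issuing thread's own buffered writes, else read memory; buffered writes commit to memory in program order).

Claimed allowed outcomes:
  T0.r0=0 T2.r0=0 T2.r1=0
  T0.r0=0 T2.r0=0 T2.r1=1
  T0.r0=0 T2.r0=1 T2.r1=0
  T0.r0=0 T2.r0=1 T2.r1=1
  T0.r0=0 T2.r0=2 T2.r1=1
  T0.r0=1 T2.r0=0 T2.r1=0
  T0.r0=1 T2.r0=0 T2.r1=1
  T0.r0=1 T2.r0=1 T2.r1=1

outcome vector order: (T0.r0,T2.r0,T2.r1)
TSO: 9 outcomes — {000 001 010 011 021 100 101 111 121}
TSO∖claimed = {121}

missing: T0.r0=1 T2.r0=2 T2.r1=1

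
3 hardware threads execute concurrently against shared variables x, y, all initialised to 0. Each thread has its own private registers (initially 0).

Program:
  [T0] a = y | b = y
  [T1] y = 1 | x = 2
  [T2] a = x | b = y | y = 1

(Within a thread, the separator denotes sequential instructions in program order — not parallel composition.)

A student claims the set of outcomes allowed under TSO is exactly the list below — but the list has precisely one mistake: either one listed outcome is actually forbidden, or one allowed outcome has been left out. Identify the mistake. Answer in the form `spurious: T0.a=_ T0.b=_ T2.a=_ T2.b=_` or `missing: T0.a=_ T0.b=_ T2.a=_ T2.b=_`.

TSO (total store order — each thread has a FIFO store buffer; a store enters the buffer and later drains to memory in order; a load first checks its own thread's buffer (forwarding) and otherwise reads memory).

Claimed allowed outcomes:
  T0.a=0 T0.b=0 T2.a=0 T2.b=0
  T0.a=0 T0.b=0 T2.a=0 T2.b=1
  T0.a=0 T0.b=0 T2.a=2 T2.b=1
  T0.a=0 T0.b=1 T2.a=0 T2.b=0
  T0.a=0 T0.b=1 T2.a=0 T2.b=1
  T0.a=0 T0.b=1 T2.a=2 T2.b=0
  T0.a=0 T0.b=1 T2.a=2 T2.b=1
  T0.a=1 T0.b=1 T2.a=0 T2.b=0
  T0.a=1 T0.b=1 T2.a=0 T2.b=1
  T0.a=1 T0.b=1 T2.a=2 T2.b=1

outcome vector order: (T0.a,T0.b,T2.a,T2.b)
under TSO → 0000; 0001; 0021; 0100; 0101; 0121; 1100; 1101; 1121
claimed∖TSO = {0120}

spurious: T0.a=0 T0.b=1 T2.a=2 T2.b=0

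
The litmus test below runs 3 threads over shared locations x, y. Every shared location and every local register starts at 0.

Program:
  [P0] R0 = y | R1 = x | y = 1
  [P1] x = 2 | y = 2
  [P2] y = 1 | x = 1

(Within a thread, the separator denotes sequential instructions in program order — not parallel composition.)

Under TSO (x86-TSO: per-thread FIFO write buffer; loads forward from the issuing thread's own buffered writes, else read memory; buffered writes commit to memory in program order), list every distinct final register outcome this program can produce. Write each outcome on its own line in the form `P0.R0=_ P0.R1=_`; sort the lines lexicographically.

outcome vector order: (P0.R0,P0.R1)
|TSO outcomes| = 8

P0.R0=0 P0.R1=0
P0.R0=0 P0.R1=1
P0.R0=0 P0.R1=2
P0.R0=1 P0.R1=0
P0.R0=1 P0.R1=1
P0.R0=1 P0.R1=2
P0.R0=2 P0.R1=1
P0.R0=2 P0.R1=2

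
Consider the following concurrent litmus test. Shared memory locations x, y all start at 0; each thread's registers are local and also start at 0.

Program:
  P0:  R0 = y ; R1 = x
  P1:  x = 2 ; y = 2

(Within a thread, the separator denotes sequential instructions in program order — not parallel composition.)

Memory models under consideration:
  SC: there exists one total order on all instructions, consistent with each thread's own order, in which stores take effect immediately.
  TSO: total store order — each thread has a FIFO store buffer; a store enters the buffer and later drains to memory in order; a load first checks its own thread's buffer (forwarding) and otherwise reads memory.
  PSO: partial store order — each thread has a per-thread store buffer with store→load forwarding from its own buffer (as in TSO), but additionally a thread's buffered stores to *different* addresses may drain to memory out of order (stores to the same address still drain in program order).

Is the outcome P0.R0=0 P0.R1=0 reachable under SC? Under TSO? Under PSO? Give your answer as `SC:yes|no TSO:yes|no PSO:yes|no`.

outcome vector order: (P0.R0,P0.R1)
[SC] allowed = {<0 0>, <0 2>, <2 2>}
[TSO] allowed = {<0 0>, <0 2>, <2 2>}
[PSO] allowed = {<0 0>, <0 2>, <2 0>, <2 2>}
target <0 0> ∈ {SC,TSO,PSO}

SC:yes TSO:yes PSO:yes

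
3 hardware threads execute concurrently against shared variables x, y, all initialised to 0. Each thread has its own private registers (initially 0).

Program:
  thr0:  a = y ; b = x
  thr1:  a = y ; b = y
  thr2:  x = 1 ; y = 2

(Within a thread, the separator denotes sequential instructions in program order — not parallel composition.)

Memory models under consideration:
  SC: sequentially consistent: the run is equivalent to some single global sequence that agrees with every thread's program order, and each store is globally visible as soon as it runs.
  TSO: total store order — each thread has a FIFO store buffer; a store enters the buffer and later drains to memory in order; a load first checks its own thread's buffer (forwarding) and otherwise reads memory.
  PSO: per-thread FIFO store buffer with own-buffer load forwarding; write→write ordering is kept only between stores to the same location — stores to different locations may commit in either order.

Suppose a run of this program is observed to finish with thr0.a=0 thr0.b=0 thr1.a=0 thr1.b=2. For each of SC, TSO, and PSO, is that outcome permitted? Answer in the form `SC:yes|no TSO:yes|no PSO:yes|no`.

SC:yes TSO:yes PSO:yes

outcome vector order: (thr0.a,thr0.b,thr1.a,thr1.b)
[SC] allowed = {0/0/0/0; 0/0/0/2; 0/0/2/2; 0/1/0/0; 0/1/0/2; 0/1/2/2; 2/1/0/0; 2/1/0/2; 2/1/2/2}
[TSO] allowed = {0/0/0/0; 0/0/0/2; 0/0/2/2; 0/1/0/0; 0/1/0/2; 0/1/2/2; 2/1/0/0; 2/1/0/2; 2/1/2/2}
[PSO] allowed = {0/0/0/0; 0/0/0/2; 0/0/2/2; 0/1/0/0; 0/1/0/2; 0/1/2/2; 2/0/0/0; 2/0/0/2; 2/0/2/2; 2/1/0/0; 2/1/0/2; 2/1/2/2}
target 0/0/0/2 ∈ {SC,TSO,PSO}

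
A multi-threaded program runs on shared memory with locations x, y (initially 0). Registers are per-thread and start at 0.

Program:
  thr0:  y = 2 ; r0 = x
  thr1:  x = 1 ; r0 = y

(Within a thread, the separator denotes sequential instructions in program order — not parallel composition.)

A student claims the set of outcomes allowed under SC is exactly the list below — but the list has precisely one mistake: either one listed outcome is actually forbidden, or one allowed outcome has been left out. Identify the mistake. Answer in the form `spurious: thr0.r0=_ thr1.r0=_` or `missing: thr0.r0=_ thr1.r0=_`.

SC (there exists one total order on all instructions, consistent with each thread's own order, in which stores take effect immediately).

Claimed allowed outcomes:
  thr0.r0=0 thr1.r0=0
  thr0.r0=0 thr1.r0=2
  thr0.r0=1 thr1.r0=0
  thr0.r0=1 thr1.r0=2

spurious: thr0.r0=0 thr1.r0=0

outcome vector order: (thr0.r0,thr1.r0)
SC (3): <0 2>, <1 0>, <1 2>
claimed∖SC = {<0 0>}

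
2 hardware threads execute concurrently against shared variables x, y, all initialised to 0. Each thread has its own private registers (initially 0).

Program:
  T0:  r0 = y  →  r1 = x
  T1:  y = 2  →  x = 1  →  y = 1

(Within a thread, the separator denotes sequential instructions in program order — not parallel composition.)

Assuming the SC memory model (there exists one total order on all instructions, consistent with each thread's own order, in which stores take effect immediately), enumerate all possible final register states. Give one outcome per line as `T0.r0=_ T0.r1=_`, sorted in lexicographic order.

T0.r0=0 T0.r1=0
T0.r0=0 T0.r1=1
T0.r0=1 T0.r1=1
T0.r0=2 T0.r1=0
T0.r0=2 T0.r1=1

outcome vector order: (T0.r0,T0.r1)
|SC outcomes| = 5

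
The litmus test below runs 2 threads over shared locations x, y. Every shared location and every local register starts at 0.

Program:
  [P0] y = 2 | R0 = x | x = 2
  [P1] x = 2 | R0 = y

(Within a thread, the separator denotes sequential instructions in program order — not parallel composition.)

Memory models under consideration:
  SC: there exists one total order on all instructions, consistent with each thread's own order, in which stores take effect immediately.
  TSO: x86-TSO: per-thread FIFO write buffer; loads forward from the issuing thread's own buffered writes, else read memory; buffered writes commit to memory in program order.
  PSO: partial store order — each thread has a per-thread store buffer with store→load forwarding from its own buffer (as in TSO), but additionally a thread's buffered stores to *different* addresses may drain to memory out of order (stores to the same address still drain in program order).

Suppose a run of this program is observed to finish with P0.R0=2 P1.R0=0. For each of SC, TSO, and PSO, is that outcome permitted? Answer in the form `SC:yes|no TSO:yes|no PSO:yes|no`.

SC:yes TSO:yes PSO:yes

outcome vector order: (P0.R0,P1.R0)
SC: 3 outcomes — {0/2; 2/0; 2/2}
TSO: 4 outcomes — {0/0; 0/2; 2/0; 2/2}
PSO: 4 outcomes — {0/0; 0/2; 2/0; 2/2}
target 2/0 ∈ {SC,TSO,PSO}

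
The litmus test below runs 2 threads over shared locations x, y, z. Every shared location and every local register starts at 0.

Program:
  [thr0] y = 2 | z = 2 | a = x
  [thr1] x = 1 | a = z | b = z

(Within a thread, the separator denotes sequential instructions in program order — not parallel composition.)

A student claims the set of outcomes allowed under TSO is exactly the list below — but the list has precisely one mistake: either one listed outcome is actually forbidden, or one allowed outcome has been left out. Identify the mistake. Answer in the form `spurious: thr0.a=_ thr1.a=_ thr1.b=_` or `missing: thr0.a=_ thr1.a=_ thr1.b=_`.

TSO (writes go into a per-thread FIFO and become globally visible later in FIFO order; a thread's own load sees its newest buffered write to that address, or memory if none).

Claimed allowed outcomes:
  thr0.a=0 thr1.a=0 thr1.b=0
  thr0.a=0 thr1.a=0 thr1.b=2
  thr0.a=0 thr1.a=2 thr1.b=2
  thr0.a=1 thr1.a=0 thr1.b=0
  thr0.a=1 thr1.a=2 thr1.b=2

outcome vector order: (thr0.a,thr1.a,thr1.b)
TSO: 6 outcomes — {0/0/0 0/0/2 0/2/2 1/0/0 1/0/2 1/2/2}
TSO∖claimed = {1/0/2}

missing: thr0.a=1 thr1.a=0 thr1.b=2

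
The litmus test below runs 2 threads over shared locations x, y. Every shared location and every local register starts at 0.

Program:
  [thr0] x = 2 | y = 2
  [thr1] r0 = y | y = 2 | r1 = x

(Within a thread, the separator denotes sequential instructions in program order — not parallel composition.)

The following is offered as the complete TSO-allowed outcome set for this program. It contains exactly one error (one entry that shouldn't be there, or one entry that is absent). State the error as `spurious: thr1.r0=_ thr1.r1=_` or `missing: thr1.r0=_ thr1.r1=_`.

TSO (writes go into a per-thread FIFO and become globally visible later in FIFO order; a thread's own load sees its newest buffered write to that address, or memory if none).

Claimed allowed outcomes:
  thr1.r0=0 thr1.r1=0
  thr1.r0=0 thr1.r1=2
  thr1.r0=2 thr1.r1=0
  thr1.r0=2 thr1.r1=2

spurious: thr1.r0=2 thr1.r1=0

outcome vector order: (thr1.r0,thr1.r1)
TSO: 3 outcomes — {(0,0), (0,2), (2,2)}
claimed∖TSO = {(2,0)}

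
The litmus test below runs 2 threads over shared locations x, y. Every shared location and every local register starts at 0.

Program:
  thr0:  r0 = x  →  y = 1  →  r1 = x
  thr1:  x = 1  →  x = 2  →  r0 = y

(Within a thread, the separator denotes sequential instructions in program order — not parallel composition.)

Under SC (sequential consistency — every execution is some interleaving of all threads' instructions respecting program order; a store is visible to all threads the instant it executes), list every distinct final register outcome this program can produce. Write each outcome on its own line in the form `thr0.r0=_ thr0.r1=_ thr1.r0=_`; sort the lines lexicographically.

thr0.r0=0 thr0.r1=0 thr1.r0=1
thr0.r0=0 thr0.r1=1 thr1.r0=1
thr0.r0=0 thr0.r1=2 thr1.r0=0
thr0.r0=0 thr0.r1=2 thr1.r0=1
thr0.r0=1 thr0.r1=1 thr1.r0=1
thr0.r0=1 thr0.r1=2 thr1.r0=0
thr0.r0=1 thr0.r1=2 thr1.r0=1
thr0.r0=2 thr0.r1=2 thr1.r0=0
thr0.r0=2 thr0.r1=2 thr1.r0=1

outcome vector order: (thr0.r0,thr0.r1,thr1.r0)
|SC outcomes| = 9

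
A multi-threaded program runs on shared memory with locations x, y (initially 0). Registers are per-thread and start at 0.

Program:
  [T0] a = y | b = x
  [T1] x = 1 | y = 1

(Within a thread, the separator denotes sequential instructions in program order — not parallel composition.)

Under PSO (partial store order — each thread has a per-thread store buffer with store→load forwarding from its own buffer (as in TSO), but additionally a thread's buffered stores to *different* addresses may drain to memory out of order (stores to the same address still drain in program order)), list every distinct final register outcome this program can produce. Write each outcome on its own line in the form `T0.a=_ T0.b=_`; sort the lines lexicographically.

outcome vector order: (T0.a,T0.b)
|PSO outcomes| = 4

T0.a=0 T0.b=0
T0.a=0 T0.b=1
T0.a=1 T0.b=0
T0.a=1 T0.b=1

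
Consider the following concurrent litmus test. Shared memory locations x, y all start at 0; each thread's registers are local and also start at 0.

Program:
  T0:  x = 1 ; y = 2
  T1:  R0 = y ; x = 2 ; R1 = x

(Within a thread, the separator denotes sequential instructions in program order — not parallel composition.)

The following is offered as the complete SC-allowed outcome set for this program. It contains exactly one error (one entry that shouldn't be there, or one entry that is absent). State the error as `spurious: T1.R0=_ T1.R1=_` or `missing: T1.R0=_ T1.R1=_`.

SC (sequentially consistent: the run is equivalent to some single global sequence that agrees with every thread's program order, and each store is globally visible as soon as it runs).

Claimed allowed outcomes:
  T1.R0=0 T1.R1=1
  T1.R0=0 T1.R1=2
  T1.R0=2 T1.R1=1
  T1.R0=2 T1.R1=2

outcome vector order: (T1.R0,T1.R1)
SC: 3 outcomes — {0/1, 0/2, 2/2}
claimed∖SC = {2/1}

spurious: T1.R0=2 T1.R1=1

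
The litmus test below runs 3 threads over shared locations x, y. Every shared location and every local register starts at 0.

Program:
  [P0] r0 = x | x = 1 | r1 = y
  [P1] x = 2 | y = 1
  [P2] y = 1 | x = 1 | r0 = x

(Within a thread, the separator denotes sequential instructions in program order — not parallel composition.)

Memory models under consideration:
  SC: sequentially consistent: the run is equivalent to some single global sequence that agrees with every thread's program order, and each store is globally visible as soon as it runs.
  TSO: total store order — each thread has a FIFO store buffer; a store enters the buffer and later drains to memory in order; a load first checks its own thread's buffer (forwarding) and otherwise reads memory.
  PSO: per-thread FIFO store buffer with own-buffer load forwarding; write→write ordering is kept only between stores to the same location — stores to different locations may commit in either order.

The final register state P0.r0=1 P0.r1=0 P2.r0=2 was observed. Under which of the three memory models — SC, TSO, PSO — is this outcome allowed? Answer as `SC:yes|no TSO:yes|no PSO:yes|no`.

outcome vector order: (P0.r0,P0.r1,P2.r0)
[SC] allowed = {<0 0 1> <0 0 2> <0 1 1> <0 1 2> <1 1 1> <1 1 2> <2 0 1> <2 1 1> <2 1 2>}
[TSO] allowed = {<0 0 1> <0 0 2> <0 1 1> <0 1 2> <1 1 1> <1 1 2> <2 0 1> <2 1 1> <2 1 2>}
[PSO] allowed = {<0 0 1> <0 0 2> <0 1 1> <0 1 2> <1 0 1> <1 0 2> <1 1 1> <1 1 2> <2 0 1> <2 0 2> <2 1 1> <2 1 2>}
target <1 0 2> ∈ {PSO}

SC:no TSO:no PSO:yes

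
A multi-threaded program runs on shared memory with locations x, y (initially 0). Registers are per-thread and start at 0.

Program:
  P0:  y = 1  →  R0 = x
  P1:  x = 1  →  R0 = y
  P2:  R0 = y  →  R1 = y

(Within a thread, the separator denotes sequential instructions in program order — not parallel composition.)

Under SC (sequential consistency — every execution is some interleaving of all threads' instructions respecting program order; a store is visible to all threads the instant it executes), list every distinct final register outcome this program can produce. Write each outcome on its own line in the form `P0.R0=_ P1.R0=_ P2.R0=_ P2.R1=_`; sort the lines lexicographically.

P0.R0=0 P1.R0=1 P2.R0=0 P2.R1=0
P0.R0=0 P1.R0=1 P2.R0=0 P2.R1=1
P0.R0=0 P1.R0=1 P2.R0=1 P2.R1=1
P0.R0=1 P1.R0=0 P2.R0=0 P2.R1=0
P0.R0=1 P1.R0=0 P2.R0=0 P2.R1=1
P0.R0=1 P1.R0=0 P2.R0=1 P2.R1=1
P0.R0=1 P1.R0=1 P2.R0=0 P2.R1=0
P0.R0=1 P1.R0=1 P2.R0=0 P2.R1=1
P0.R0=1 P1.R0=1 P2.R0=1 P2.R1=1

outcome vector order: (P0.R0,P1.R0,P2.R0,P2.R1)
|SC outcomes| = 9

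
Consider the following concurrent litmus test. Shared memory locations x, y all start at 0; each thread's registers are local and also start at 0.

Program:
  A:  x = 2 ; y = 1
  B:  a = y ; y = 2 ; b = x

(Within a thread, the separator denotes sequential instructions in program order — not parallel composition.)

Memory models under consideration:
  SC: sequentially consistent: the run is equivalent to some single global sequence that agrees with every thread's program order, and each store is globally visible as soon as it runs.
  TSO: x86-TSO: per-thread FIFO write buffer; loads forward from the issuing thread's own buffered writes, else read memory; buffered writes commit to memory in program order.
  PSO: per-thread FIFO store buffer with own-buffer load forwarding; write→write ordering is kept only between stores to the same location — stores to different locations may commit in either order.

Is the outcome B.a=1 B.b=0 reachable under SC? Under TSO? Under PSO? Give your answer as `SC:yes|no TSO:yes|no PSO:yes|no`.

SC:no TSO:no PSO:yes

outcome vector order: (B.a,B.b)
[SC] allowed = {<0 0>; <0 2>; <1 2>}
[TSO] allowed = {<0 0>; <0 2>; <1 2>}
[PSO] allowed = {<0 0>; <0 2>; <1 0>; <1 2>}
target <1 0> ∈ {PSO}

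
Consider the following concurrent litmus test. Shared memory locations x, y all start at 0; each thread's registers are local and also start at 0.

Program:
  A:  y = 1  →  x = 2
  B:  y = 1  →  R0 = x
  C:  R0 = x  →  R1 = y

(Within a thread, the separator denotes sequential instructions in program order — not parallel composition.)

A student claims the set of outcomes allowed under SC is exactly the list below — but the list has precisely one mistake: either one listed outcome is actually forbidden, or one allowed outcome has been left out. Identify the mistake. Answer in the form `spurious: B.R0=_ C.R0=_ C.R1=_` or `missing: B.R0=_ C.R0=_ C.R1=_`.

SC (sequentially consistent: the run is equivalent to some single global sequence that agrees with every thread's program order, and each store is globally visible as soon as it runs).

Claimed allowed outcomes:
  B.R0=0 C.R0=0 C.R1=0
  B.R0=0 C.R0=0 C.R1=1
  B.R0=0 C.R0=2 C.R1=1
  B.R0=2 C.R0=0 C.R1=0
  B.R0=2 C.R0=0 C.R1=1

outcome vector order: (B.R0,C.R0,C.R1)
SC: 6 outcomes — {0/0/0; 0/0/1; 0/2/1; 2/0/0; 2/0/1; 2/2/1}
SC∖claimed = {2/2/1}

missing: B.R0=2 C.R0=2 C.R1=1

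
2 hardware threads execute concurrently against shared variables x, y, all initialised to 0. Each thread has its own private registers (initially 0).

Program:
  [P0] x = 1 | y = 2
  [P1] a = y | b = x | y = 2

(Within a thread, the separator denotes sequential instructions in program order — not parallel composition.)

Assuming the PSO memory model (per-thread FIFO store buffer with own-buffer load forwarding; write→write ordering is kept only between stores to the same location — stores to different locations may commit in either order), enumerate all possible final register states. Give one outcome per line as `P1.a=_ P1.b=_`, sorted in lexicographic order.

outcome vector order: (P1.a,P1.b)
|PSO outcomes| = 4

P1.a=0 P1.b=0
P1.a=0 P1.b=1
P1.a=2 P1.b=0
P1.a=2 P1.b=1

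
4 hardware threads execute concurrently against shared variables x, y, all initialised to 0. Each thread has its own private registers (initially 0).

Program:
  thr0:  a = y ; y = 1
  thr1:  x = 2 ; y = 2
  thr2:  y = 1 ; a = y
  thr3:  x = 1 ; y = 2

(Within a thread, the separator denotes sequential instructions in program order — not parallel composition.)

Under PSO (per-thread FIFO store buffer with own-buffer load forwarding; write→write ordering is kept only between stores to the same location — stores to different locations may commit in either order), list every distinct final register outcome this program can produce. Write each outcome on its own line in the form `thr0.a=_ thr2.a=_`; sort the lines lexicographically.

thr0.a=0 thr2.a=1
thr0.a=0 thr2.a=2
thr0.a=1 thr2.a=1
thr0.a=1 thr2.a=2
thr0.a=2 thr2.a=1
thr0.a=2 thr2.a=2

outcome vector order: (thr0.a,thr2.a)
|PSO outcomes| = 6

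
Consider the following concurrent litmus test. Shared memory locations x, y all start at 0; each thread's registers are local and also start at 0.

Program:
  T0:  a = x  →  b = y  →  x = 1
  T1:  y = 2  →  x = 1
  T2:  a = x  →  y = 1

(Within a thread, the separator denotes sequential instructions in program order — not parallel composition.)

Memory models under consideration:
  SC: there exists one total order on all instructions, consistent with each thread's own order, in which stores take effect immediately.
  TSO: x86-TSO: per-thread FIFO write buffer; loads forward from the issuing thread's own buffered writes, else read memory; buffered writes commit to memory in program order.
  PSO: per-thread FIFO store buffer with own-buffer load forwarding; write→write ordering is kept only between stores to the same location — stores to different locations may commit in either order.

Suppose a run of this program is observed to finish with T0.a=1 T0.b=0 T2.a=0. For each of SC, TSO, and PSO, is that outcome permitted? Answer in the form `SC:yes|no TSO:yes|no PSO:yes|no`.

outcome vector order: (T0.a,T0.b,T2.a)
SC (10): 000; 001; 010; 011; 020; 021; 110; 111; 120; 121
TSO (10): 000; 001; 010; 011; 020; 021; 110; 111; 120; 121
PSO (12): 000; 001; 010; 011; 020; 021; 100; 101; 110; 111; 120; 121
target 100 ∈ {PSO}

SC:no TSO:no PSO:yes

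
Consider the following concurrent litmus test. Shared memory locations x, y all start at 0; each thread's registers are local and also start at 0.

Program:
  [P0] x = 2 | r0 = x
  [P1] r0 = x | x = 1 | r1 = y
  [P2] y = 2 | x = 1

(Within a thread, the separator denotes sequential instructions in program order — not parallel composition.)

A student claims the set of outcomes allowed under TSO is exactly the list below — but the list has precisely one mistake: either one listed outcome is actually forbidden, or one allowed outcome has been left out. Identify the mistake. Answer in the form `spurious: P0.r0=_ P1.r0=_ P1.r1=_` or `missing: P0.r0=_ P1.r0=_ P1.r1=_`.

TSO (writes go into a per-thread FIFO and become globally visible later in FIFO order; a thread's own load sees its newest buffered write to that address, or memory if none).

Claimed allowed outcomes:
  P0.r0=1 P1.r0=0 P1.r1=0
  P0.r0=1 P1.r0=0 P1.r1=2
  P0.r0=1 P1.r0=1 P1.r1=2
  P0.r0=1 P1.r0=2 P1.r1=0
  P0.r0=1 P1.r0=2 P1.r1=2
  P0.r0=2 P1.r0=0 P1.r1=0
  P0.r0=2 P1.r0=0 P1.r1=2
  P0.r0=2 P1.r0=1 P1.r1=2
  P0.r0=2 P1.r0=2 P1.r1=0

missing: P0.r0=2 P1.r0=2 P1.r1=2

outcome vector order: (P0.r0,P1.r0,P1.r1)
[TSO] allowed = {<1 0 0> <1 0 2> <1 1 2> <1 2 0> <1 2 2> <2 0 0> <2 0 2> <2 1 2> <2 2 0> <2 2 2>}
TSO∖claimed = {<2 2 2>}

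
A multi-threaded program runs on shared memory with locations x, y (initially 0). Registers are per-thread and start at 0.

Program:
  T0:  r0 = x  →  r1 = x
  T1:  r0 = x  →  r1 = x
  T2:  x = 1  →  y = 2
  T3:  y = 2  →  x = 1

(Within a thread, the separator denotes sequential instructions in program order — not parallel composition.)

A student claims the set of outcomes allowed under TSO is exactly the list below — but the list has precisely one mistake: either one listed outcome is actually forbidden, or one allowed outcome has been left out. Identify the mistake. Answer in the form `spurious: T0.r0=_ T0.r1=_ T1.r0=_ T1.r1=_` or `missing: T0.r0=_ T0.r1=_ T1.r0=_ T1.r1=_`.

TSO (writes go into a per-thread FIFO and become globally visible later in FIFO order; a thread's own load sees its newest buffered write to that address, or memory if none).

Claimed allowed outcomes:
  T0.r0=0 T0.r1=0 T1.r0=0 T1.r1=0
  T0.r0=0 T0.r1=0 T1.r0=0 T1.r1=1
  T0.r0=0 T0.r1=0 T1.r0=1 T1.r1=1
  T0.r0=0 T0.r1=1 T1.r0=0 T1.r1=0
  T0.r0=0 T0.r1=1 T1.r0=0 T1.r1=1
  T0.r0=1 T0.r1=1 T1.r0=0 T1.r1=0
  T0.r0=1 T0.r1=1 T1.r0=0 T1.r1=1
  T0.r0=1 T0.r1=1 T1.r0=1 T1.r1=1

outcome vector order: (T0.r0,T0.r1,T1.r0,T1.r1)
under TSO → (0,0,0,0); (0,0,0,1); (0,0,1,1); (0,1,0,0); (0,1,0,1); (0,1,1,1); (1,1,0,0); (1,1,0,1); (1,1,1,1)
TSO∖claimed = {(0,1,1,1)}

missing: T0.r0=0 T0.r1=1 T1.r0=1 T1.r1=1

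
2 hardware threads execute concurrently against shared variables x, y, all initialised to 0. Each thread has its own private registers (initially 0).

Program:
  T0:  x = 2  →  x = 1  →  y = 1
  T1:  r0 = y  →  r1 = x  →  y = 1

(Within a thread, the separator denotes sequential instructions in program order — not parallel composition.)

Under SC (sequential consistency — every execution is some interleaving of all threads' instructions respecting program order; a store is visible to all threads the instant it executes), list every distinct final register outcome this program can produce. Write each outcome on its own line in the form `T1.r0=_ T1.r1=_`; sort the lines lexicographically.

T1.r0=0 T1.r1=0
T1.r0=0 T1.r1=1
T1.r0=0 T1.r1=2
T1.r0=1 T1.r1=1

outcome vector order: (T1.r0,T1.r1)
|SC outcomes| = 4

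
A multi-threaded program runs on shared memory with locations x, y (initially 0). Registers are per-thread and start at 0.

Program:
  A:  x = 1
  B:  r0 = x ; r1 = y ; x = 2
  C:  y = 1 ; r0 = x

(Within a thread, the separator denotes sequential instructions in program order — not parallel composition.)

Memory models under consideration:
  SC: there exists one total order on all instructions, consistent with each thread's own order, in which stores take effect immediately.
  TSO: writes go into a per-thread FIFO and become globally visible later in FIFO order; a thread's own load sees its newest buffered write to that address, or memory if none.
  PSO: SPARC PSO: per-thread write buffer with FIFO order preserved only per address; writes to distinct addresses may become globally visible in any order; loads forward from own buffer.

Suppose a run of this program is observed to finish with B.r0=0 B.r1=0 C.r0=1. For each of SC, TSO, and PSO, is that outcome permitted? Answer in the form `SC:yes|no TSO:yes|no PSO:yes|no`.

outcome vector order: (B.r0,B.r1,C.r0)
under SC → <0 0 0>, <0 0 1>, <0 0 2>, <0 1 0>, <0 1 1>, <0 1 2>, <1 0 1>, <1 0 2>, <1 1 0>, <1 1 1>, <1 1 2>
under TSO → <0 0 0>, <0 0 1>, <0 0 2>, <0 1 0>, <0 1 1>, <0 1 2>, <1 0 0>, <1 0 1>, <1 0 2>, <1 1 0>, <1 1 1>, <1 1 2>
under PSO → <0 0 0>, <0 0 1>, <0 0 2>, <0 1 0>, <0 1 1>, <0 1 2>, <1 0 0>, <1 0 1>, <1 0 2>, <1 1 0>, <1 1 1>, <1 1 2>
target <0 0 1> ∈ {SC,TSO,PSO}

SC:yes TSO:yes PSO:yes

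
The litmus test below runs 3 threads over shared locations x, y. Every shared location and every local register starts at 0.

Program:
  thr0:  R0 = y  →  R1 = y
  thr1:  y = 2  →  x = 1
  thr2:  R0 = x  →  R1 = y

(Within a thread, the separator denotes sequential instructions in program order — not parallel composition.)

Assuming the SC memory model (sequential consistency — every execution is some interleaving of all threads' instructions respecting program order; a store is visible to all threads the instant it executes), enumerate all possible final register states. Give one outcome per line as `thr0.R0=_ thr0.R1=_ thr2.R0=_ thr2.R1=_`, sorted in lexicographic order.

thr0.R0=0 thr0.R1=0 thr2.R0=0 thr2.R1=0
thr0.R0=0 thr0.R1=0 thr2.R0=0 thr2.R1=2
thr0.R0=0 thr0.R1=0 thr2.R0=1 thr2.R1=2
thr0.R0=0 thr0.R1=2 thr2.R0=0 thr2.R1=0
thr0.R0=0 thr0.R1=2 thr2.R0=0 thr2.R1=2
thr0.R0=0 thr0.R1=2 thr2.R0=1 thr2.R1=2
thr0.R0=2 thr0.R1=2 thr2.R0=0 thr2.R1=0
thr0.R0=2 thr0.R1=2 thr2.R0=0 thr2.R1=2
thr0.R0=2 thr0.R1=2 thr2.R0=1 thr2.R1=2

outcome vector order: (thr0.R0,thr0.R1,thr2.R0,thr2.R1)
|SC outcomes| = 9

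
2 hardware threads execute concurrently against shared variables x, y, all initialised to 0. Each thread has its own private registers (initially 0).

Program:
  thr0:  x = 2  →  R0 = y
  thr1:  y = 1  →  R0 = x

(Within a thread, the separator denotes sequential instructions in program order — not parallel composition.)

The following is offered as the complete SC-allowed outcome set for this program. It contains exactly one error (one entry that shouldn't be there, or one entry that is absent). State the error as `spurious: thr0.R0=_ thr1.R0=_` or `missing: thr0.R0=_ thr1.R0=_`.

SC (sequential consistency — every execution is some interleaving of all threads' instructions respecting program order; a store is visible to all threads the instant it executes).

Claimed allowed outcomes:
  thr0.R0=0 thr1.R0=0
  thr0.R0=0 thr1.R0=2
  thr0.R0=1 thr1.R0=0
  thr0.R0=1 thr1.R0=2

spurious: thr0.R0=0 thr1.R0=0

outcome vector order: (thr0.R0,thr1.R0)
SC: 3 outcomes — {(0,2); (1,0); (1,2)}
claimed∖SC = {(0,0)}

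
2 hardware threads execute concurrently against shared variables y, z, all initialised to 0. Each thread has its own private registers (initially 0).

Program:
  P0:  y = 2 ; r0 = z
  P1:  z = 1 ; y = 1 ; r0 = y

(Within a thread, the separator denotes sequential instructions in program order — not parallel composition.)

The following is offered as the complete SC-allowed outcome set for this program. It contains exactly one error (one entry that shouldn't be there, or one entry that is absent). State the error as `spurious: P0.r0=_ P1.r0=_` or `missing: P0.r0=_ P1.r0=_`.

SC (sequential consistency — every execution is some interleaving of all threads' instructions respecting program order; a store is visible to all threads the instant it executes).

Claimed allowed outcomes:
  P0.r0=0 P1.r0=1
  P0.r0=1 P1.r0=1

outcome vector order: (P0.r0,P1.r0)
SC: 3 outcomes — {0/1 1/1 1/2}
SC∖claimed = {1/2}

missing: P0.r0=1 P1.r0=2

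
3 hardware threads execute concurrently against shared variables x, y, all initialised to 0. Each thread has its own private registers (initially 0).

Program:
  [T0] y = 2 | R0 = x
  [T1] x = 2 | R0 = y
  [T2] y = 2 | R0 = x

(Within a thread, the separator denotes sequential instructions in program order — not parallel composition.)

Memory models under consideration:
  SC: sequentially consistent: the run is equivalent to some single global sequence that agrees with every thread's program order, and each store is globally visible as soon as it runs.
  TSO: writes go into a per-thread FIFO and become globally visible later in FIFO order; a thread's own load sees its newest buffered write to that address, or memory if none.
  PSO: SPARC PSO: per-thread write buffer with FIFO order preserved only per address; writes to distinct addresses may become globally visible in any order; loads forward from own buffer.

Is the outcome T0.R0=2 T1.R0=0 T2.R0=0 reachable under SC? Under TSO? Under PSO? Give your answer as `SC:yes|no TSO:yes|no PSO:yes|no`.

SC:no TSO:yes PSO:yes

outcome vector order: (T0.R0,T1.R0,T2.R0)
SC (5): <0 2 0> <0 2 2> <2 0 2> <2 2 0> <2 2 2>
TSO (8): <0 0 0> <0 0 2> <0 2 0> <0 2 2> <2 0 0> <2 0 2> <2 2 0> <2 2 2>
PSO (8): <0 0 0> <0 0 2> <0 2 0> <0 2 2> <2 0 0> <2 0 2> <2 2 0> <2 2 2>
target <2 0 0> ∈ {TSO,PSO}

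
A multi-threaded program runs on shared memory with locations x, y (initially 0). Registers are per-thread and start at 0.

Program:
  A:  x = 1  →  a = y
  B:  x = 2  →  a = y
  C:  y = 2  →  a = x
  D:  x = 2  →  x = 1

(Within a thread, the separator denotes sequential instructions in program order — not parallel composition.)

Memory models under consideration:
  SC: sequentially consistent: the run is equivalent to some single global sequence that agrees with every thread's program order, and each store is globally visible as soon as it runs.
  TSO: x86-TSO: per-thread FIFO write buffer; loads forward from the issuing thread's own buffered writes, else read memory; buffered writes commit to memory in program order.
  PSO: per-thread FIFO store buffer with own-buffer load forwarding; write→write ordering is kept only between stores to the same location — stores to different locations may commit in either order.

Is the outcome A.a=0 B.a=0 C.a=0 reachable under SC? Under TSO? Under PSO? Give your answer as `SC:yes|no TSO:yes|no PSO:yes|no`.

outcome vector order: (A.a,B.a,C.a)
[SC] allowed = {0/0/1 0/0/2 0/2/1 0/2/2 2/0/1 2/0/2 2/2/0 2/2/1 2/2/2}
[TSO] allowed = {0/0/0 0/0/1 0/0/2 0/2/0 0/2/1 0/2/2 2/0/0 2/0/1 2/0/2 2/2/0 2/2/1 2/2/2}
[PSO] allowed = {0/0/0 0/0/1 0/0/2 0/2/0 0/2/1 0/2/2 2/0/0 2/0/1 2/0/2 2/2/0 2/2/1 2/2/2}
target 0/0/0 ∈ {TSO,PSO}

SC:no TSO:yes PSO:yes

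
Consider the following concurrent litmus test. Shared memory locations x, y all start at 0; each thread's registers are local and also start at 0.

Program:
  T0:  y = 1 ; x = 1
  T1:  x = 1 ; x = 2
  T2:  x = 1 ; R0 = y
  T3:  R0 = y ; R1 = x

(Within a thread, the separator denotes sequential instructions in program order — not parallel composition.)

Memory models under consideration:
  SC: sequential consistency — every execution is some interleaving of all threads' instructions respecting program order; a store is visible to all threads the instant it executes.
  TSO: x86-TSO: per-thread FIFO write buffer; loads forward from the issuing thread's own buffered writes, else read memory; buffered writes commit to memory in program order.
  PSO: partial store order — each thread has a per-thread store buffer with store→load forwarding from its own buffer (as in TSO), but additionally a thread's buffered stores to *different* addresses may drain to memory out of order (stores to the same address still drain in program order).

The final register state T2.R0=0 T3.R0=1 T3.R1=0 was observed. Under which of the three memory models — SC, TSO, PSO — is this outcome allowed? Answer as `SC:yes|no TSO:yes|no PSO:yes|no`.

SC:no TSO:yes PSO:yes

outcome vector order: (T2.R0,T3.R0,T3.R1)
under SC → <0 0 0>, <0 0 1>, <0 0 2>, <0 1 1>, <0 1 2>, <1 0 0>, <1 0 1>, <1 0 2>, <1 1 0>, <1 1 1>, <1 1 2>
under TSO → <0 0 0>, <0 0 1>, <0 0 2>, <0 1 0>, <0 1 1>, <0 1 2>, <1 0 0>, <1 0 1>, <1 0 2>, <1 1 0>, <1 1 1>, <1 1 2>
under PSO → <0 0 0>, <0 0 1>, <0 0 2>, <0 1 0>, <0 1 1>, <0 1 2>, <1 0 0>, <1 0 1>, <1 0 2>, <1 1 0>, <1 1 1>, <1 1 2>
target <0 1 0> ∈ {TSO,PSO}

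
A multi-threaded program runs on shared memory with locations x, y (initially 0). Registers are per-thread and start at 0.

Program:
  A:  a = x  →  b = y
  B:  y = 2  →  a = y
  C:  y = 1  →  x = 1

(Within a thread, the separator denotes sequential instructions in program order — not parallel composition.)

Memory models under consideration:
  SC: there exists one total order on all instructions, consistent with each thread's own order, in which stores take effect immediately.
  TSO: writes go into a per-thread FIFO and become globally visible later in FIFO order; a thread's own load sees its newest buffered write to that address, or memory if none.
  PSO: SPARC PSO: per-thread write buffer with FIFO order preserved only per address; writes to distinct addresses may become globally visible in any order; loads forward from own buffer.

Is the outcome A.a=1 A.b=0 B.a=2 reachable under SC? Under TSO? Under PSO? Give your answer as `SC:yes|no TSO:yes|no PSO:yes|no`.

SC:no TSO:no PSO:yes

outcome vector order: (A.a,A.b,B.a)
[SC] allowed = {001 002 011 012 021 022 111 112 122}
[TSO] allowed = {001 002 011 012 021 022 111 112 122}
[PSO] allowed = {001 002 011 012 021 022 101 102 111 112 121 122}
target 102 ∈ {PSO}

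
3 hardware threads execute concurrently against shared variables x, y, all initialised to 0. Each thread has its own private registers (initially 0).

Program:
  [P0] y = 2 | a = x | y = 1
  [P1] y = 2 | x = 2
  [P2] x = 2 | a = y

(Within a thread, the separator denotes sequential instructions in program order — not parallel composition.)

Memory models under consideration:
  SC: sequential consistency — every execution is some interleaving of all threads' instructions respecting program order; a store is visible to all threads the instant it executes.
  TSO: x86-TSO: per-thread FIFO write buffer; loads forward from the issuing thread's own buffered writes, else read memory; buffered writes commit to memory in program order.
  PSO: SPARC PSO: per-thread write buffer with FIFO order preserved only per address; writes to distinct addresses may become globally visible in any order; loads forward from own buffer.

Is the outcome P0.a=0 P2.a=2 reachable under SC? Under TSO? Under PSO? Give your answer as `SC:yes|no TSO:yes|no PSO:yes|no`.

outcome vector order: (P0.a,P2.a)
SC (5): 0/1; 0/2; 2/0; 2/1; 2/2
TSO (6): 0/0; 0/1; 0/2; 2/0; 2/1; 2/2
PSO (6): 0/0; 0/1; 0/2; 2/0; 2/1; 2/2
target 0/2 ∈ {SC,TSO,PSO}

SC:yes TSO:yes PSO:yes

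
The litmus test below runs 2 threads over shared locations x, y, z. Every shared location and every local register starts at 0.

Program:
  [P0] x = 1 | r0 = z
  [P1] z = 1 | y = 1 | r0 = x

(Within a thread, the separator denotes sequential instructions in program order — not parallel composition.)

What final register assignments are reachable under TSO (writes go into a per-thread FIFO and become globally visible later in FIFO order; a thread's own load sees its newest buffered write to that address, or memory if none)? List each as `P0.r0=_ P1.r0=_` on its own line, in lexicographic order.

P0.r0=0 P1.r0=0
P0.r0=0 P1.r0=1
P0.r0=1 P1.r0=0
P0.r0=1 P1.r0=1

outcome vector order: (P0.r0,P1.r0)
|TSO outcomes| = 4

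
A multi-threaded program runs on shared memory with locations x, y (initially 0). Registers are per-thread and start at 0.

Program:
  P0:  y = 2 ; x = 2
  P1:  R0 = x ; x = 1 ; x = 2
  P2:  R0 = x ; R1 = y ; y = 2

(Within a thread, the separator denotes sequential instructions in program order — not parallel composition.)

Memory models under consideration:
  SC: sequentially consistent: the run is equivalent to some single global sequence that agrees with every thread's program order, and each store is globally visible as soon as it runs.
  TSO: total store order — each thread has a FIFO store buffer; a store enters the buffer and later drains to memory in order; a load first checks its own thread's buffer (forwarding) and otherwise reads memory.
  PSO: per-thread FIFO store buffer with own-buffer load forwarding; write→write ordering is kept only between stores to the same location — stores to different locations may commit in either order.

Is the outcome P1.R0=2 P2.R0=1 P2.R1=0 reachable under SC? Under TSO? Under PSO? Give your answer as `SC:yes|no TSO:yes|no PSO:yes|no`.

SC:no TSO:no PSO:yes

outcome vector order: (P1.R0,P2.R0,P2.R1)
under SC → 000; 002; 010; 012; 020; 022; 200; 202; 212; 222
under TSO → 000; 002; 010; 012; 020; 022; 200; 202; 212; 222
under PSO → 000; 002; 010; 012; 020; 022; 200; 202; 210; 212; 220; 222
target 210 ∈ {PSO}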